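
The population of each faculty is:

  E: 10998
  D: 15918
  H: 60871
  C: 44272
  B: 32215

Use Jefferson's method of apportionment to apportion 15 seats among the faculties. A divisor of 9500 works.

With modified divisor 9500: modified quotas E 1.158, D 1.676, H 6.407, C 4.660, B 3.391.
Rounding down: E 1, D 1, H 6, C 4, B 3 (total 15).

E=1, D=1, H=6, C=4, B=3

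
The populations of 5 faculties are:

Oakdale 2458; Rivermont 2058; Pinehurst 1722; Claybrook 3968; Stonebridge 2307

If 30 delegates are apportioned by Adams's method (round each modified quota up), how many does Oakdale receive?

Standard divisor 12513/30 ≈ 417.1; standard quotas: Oakdale 5.893, Rivermont 4.934, Pinehurst 4.129, Claybrook 9.513, Stonebridge 5.531.
Rounding up gives 6, 5, 5, 10, 6 = 32 seats, so the divisor must be adjusted.
With modified divisor 450: modified quotas Oakdale 5.462, Rivermont 4.573, Pinehurst 3.827, Claybrook 8.818, Stonebridge 5.127.
Rounding up: Oakdale 6, Rivermont 5, Pinehurst 4, Claybrook 9, Stonebridge 6 (total 30).
Oakdale receives 6.

6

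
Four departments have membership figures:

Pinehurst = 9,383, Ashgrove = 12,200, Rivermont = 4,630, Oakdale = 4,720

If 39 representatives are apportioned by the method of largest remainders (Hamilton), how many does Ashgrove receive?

Total 30933; standard divisor 30933/39 ≈ 793.154.
Standard quotas: Pinehurst 11.8300, Ashgrove 15.3816, Rivermont 5.8375, Oakdale 5.9509.
Lower quotas: Pinehurst 11, Ashgrove 15, Rivermont 5, Oakdale 5 (sum 36, leaving 3 seats).
Remainders in descending order: Oakdale 0.9509, Rivermont 0.8375, Pinehurst 0.8300, Ashgrove 0.3816.
The surplus seats go to Oakdale, Rivermont, Pinehurst.
Ashgrove receives 15.

15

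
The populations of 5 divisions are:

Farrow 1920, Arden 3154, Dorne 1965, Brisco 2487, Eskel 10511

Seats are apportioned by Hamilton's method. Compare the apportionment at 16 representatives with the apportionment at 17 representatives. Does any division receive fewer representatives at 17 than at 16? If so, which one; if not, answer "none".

At 16 seats: Farrow 2, Arden 2, Dorne 2, Brisco 2, Eskel 8.
At 17 seats: Farrow 1, Arden 3, Dorne 2, Brisco 2, Eskel 9.
Farrow drops from 2 to 1.

Farrow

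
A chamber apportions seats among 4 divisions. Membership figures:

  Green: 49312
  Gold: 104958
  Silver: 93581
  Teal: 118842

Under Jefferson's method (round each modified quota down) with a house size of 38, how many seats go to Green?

Standard divisor 366693/38 ≈ 9649.816; standard quotas: Green 5.110, Gold 10.877, Silver 9.698, Teal 12.315.
Rounding down gives 5, 10, 9, 12 = 36 seats, so the divisor must be adjusted.
With modified divisor 9200: modified quotas Green 5.360, Gold 11.408, Silver 10.172, Teal 12.918.
Rounding down: Green 5, Gold 11, Silver 10, Teal 12 (total 38).
Green receives 5.

5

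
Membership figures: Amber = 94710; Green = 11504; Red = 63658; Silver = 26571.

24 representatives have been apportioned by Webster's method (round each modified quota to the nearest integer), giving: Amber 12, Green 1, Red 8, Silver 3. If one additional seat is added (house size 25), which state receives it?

Green

Priority for the next seat is population ÷ (current seats + 0.5).
Priorities: Amber 7576.800, Green 7669.333, Red 7489.176, Silver 7591.714.
Highest priority: Green.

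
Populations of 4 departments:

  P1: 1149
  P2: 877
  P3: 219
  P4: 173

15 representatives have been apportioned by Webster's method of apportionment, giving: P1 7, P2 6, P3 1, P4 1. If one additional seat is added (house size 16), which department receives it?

P1

Priority for the next seat is population ÷ (current seats + 0.5).
Priorities: P1 153.200, P2 134.923, P3 146.000, P4 115.333.
Highest priority: P1.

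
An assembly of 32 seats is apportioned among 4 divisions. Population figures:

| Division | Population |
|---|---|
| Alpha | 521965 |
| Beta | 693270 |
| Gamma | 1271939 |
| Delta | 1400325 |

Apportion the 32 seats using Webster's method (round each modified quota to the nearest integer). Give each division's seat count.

Alpha=4, Beta=6, Gamma=10, Delta=12

Standard divisor 3887499/32 ≈ 121484.344; standard quotas: Alpha 4.297, Beta 5.707, Gamma 10.470, Delta 11.527.
Rounding to the nearest integer gives Alpha 4, Beta 6, Gamma 10, Delta 12 — total 32, matching the house size, so no adjustment is needed.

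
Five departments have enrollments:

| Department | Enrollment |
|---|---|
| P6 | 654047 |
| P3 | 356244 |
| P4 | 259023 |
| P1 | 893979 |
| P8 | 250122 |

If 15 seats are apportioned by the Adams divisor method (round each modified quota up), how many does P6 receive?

4

Standard divisor 2413415/15 ≈ 160894.333; standard quotas: P6 4.065, P3 2.214, P4 1.610, P1 5.556, P8 1.555.
Rounding up gives 5, 3, 2, 6, 2 = 18 seats, so the divisor must be adjusted.
With modified divisor 198400: modified quotas P6 3.297, P3 1.796, P4 1.306, P1 4.506, P8 1.261.
Rounding up: P6 4, P3 2, P4 2, P1 5, P8 2 (total 15).
P6 receives 4.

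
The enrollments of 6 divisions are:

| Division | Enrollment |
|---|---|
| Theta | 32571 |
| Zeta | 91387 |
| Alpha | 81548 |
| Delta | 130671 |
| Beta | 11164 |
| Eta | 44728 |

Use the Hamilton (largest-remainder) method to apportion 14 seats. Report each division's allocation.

Theta: 1, Zeta: 3, Alpha: 3, Delta: 5, Beta: 0, Eta: 2

The standard divisor is 392069/14 ≈ 28004.929.
Standard quotas: Theta 1.1630, Zeta 3.2632, Alpha 2.9119, Delta 4.6660, Beta 0.3986, Eta 1.5971.
Lower quotas: Theta 1, Zeta 3, Alpha 2, Delta 4, Beta 0, Eta 1 (sum 11, leaving 3 seats).
Remainders in descending order: Alpha 0.9119, Delta 0.6660, Eta 0.5971, Beta 0.3986, Zeta 0.2632, Theta 0.1630.
The surplus seats go to Alpha, Delta, Eta.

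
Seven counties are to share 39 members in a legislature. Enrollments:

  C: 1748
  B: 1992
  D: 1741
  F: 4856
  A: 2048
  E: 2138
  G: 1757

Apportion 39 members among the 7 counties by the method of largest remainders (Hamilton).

C 4, B 5, D 4, F 12, A 5, E 5, G 4

Total 16280; standard divisor 16280/39 ≈ 417.436.
Standard quotas: C 4.187, B 4.772, D 4.171, F 11.633, A 4.906, E 5.122, G 4.209.
Lower quotas: C 4, B 4, D 4, F 11, A 4, E 5, G 4 (sum 36, leaving 3 seats).
Remainders in descending order: A 0.906, B 0.772, F 0.633, G 0.209, C 0.187, D 0.171, E 0.122.
Largest remainders: A, B, F receive the extra seats.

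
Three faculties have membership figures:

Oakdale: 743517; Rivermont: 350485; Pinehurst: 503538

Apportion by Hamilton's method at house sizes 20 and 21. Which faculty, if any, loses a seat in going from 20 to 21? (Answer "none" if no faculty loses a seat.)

Rivermont

At 20 seats: Oakdale 9, Rivermont 5, Pinehurst 6.
At 21 seats: Oakdale 10, Rivermont 4, Pinehurst 7.
Rivermont drops from 5 to 4.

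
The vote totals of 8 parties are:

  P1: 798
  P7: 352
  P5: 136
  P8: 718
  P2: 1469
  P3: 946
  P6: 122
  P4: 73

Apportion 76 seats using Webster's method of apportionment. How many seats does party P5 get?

Standard divisor 4614/76 ≈ 60.711; standard quotas: P1 13.144, P7 5.798, P5 2.240, P8 11.827, P2 24.197, P3 15.582, P6 2.010, P4 1.202.
Rounding to the nearest integer gives P1 13, P7 6, P5 2, P8 12, P2 24, P3 16, P6 2, P4 1 — total 76, matching the house size, so no adjustment is needed.
P5 receives 2.

2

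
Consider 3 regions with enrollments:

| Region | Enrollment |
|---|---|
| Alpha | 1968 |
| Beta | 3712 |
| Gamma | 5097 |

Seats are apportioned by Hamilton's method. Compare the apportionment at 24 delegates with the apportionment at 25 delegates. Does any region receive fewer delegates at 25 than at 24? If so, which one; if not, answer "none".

At 24 seats: Alpha 5, Beta 8, Gamma 11.
At 25 seats: Alpha 4, Beta 9, Gamma 12.
Alpha drops from 5 to 4.

Alpha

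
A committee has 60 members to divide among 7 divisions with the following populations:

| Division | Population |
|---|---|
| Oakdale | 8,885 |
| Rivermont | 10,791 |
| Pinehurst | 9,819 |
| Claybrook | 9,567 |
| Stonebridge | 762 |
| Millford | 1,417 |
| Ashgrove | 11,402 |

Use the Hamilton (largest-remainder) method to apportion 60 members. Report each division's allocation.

Standard divisor: 52643 ÷ 60 ≈ 877.383.
Standard quotas: Oakdale 10.1267, Rivermont 12.2991, Pinehurst 11.1912, Claybrook 10.9040, Stonebridge 0.8685, Millford 1.6150, Ashgrove 12.9955.
Lower quotas: Oakdale 10, Rivermont 12, Pinehurst 11, Claybrook 10, Stonebridge 0, Millford 1, Ashgrove 12 (sum 56, leaving 4 seats).
Remainders in descending order: Ashgrove 0.9955, Claybrook 0.9040, Stonebridge 0.8685, Millford 0.6150, Rivermont 0.2991, Pinehurst 0.1912, Oakdale 0.1267.
Largest remainders: Ashgrove, Claybrook, Stonebridge, Millford receive the extra seats.

Oakdale 10, Rivermont 12, Pinehurst 11, Claybrook 11, Stonebridge 1, Millford 2, Ashgrove 13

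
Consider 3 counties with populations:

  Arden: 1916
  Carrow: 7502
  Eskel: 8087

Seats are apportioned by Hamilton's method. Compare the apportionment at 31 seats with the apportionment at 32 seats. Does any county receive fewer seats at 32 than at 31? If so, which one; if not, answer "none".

Arden

At 31 seats: Arden 4, Carrow 13, Eskel 14.
At 32 seats: Arden 3, Carrow 14, Eskel 15.
Arden drops from 4 to 3.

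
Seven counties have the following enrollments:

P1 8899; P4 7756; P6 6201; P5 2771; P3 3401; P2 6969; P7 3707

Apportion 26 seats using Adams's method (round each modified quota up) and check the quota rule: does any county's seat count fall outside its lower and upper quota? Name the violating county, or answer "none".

none

Standard quotas: P1 5.827, P4 5.079, P6 4.061, P5 1.815, P3 2.227, P2 4.564, P7 2.428.
Adams allocation: P1 6, P4 5, P6 4, P5 2, P3 2, P2 4, P7 3.
Every allocation lies between the lower and upper quota.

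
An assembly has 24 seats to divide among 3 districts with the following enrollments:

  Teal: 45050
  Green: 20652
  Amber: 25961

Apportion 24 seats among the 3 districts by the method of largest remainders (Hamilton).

Teal=12, Green=5, Amber=7

The standard divisor is 91663/24 ≈ 3819.292.
Standard quotas: Teal 11.7954, Green 5.4073, Amber 6.7973.
Lower quotas: Teal 11, Green 5, Amber 6 (sum 22, leaving 2 seats).
Remainders in descending order: Amber 0.7973, Teal 0.7954, Green 0.4073.
The surplus seats go to Amber, Teal.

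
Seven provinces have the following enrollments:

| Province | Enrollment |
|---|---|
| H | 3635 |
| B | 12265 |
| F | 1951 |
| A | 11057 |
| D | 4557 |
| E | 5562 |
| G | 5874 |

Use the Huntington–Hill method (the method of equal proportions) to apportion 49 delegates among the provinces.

H 4; B 14; F 2; A 12; D 5; E 6; G 6

With divisor 908: modified quotas H 4.003, B 13.508, F 2.149, A 12.177, D 5.019, E 6.126, G 6.469.
Geometric-mean thresholds: H √(4·5)=4.472, B √(13·14)=13.491, F √(2·3)=2.449, A √(12·13)=12.490, D √(5·6)=5.477, E √(6·7)=6.481, G √(6·7)=6.481.
Each quota rounded against its threshold gives H 4, B 14, F 2, A 12, D 5, E 6, G 6 (total 49).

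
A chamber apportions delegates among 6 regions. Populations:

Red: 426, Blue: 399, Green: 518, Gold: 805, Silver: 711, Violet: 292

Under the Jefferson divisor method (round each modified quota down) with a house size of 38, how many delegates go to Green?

6

Standard divisor 3151/38 ≈ 82.921; standard quotas: Red 5.137, Blue 4.812, Green 6.247, Gold 9.708, Silver 8.574, Violet 3.521.
Rounding down gives 5, 4, 6, 9, 8, 3 = 35 seats, so the divisor must be adjusted.
With modified divisor 76: modified quotas Red 5.605, Blue 5.250, Green 6.816, Gold 10.592, Silver 9.355, Violet 3.842.
Rounding down: Red 5, Blue 5, Green 6, Gold 10, Silver 9, Violet 3 (total 38).
Green receives 6.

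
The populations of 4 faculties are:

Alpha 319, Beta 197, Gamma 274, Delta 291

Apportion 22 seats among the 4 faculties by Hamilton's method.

Alpha=6; Beta=4; Gamma=6; Delta=6

Standard divisor: 1081 ÷ 22 ≈ 49.136.
Standard quotas: Alpha 6.492, Beta 4.009, Gamma 5.576, Delta 5.922.
Lower quotas: Alpha 6, Beta 4, Gamma 5, Delta 5 (sum 20, leaving 2 seats).
Remainders in descending order: Delta 0.922, Gamma 0.576, Alpha 0.492, Beta 0.009.
The surplus seats go to Delta, Gamma.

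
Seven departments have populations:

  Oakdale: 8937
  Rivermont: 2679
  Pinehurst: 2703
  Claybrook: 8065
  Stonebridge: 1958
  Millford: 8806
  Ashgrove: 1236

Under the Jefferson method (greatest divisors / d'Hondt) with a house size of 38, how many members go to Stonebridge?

2

Standard divisor 34384/38 ≈ 904.842; standard quotas: Oakdale 9.877, Rivermont 2.961, Pinehurst 2.987, Claybrook 8.913, Stonebridge 2.164, Millford 9.732, Ashgrove 1.366.
Rounding down gives 9, 2, 2, 8, 2, 9, 1 = 33 seats, so the divisor must be adjusted.
With modified divisor 850: modified quotas Oakdale 10.514, Rivermont 3.152, Pinehurst 3.180, Claybrook 9.488, Stonebridge 2.304, Millford 10.360, Ashgrove 1.454.
Rounding down: Oakdale 10, Rivermont 3, Pinehurst 3, Claybrook 9, Stonebridge 2, Millford 10, Ashgrove 1 (total 38).
Stonebridge receives 2.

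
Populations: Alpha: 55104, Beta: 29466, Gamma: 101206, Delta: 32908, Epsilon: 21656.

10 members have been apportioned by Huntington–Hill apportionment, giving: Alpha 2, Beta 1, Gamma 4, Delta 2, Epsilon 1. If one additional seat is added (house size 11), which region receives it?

Gamma

Priority for the next seat is population ÷ (√(s·(s+1))).
Priorities: Alpha 22496.114, Beta 20835.608, Gamma 22630.350, Delta 13434.635, Epsilon 15313.104.
Highest priority: Gamma.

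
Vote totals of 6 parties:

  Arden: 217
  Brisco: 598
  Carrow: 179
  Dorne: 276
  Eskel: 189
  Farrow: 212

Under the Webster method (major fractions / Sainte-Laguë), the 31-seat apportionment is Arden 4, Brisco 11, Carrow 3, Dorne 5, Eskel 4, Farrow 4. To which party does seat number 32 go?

Brisco

Priority for the next seat is population ÷ (current seats + 0.5).
Priorities: Arden 48.222, Brisco 52.000, Carrow 51.143, Dorne 50.182, Eskel 42.000, Farrow 47.111.
Highest priority: Brisco.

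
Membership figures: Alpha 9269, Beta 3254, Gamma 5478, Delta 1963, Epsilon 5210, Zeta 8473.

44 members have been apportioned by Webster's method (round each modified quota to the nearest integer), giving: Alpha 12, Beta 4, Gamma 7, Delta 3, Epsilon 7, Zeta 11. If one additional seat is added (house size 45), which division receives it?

Priority for the next seat is population ÷ (current seats + 0.5).
Priorities: Alpha 741.520, Beta 723.111, Gamma 730.400, Delta 560.857, Epsilon 694.667, Zeta 736.783.
Highest priority: Alpha.

Alpha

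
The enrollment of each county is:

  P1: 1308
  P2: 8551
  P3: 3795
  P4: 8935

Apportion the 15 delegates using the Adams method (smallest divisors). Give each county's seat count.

Standard divisor 22589/15 ≈ 1505.933; standard quotas: P1 0.869, P2 5.678, P3 2.520, P4 5.933.
Rounding up gives 1, 6, 3, 6 = 16 seats, so the divisor must be adjusted.
With modified divisor 1750: modified quotas P1 0.747, P2 4.886, P3 2.169, P4 5.106.
Rounding up: P1 1, P2 5, P3 3, P4 6 (total 15).

P1 1, P2 5, P3 3, P4 6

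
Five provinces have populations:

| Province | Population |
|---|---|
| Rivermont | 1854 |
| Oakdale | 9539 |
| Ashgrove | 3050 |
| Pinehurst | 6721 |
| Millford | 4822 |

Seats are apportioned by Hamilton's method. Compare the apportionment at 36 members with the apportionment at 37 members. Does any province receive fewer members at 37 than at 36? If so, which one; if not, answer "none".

none

At 36 seats: Rivermont 3, Oakdale 13, Ashgrove 4, Pinehurst 9, Millford 7.
At 37 seats: Rivermont 3, Oakdale 14, Ashgrove 4, Pinehurst 9, Millford 7.
No province's allocation decreased.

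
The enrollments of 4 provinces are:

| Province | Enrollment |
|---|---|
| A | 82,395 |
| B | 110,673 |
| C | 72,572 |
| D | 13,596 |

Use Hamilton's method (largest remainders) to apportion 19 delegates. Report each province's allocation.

A 6, B 7, C 5, D 1

Standard divisor: 279236 ÷ 19 ≈ 14696.632.
Standard quotas: A 5.6064, B 7.5305, C 4.9380, D 0.9251.
Lower quotas: A 5, B 7, C 4, D 0 (sum 16, leaving 3 seats).
Remainders in descending order: C 0.9380, D 0.9251, A 0.6064, B 0.5305.
The surplus seats go to C, D, A.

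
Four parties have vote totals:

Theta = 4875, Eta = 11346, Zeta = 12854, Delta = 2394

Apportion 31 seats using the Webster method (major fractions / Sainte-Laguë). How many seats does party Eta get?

Standard divisor 31469/31 ≈ 1015.129; standard quotas: Theta 4.802, Eta 11.177, Zeta 12.662, Delta 2.358.
Rounding to the nearest integer gives Theta 5, Eta 11, Zeta 13, Delta 2 — total 31, matching the house size, so no adjustment is needed.
Eta receives 11.

11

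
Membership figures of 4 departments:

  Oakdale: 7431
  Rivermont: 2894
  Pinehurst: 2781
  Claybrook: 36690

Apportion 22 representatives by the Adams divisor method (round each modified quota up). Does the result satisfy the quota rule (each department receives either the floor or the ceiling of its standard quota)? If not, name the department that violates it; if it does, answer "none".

Standard quotas: Oakdale 3.283, Rivermont 1.279, Pinehurst 1.229, Claybrook 16.210.
Adams allocation: Oakdale 3, Rivermont 2, Pinehurst 2, Claybrook 15.
Claybrook has quota 16.210 (lower 16, upper 17) but receives 15 — outside the quota interval.

Claybrook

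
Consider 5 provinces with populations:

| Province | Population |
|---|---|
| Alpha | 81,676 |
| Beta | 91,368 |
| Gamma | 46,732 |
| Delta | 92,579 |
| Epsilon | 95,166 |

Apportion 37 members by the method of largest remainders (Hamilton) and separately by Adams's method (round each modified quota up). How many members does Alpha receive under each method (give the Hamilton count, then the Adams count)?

8 and 7

Hamilton: Alpha 8, Beta 8, Gamma 4, Delta 8, Epsilon 9.
Adams: Alpha 7, Beta 8, Gamma 5, Delta 8, Epsilon 9.
Alpha gets 8 under Hamilton and 7 under Adams.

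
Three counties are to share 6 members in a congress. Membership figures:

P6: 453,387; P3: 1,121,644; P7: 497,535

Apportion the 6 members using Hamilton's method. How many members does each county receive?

Standard divisor: 2072566 ÷ 6 ≈ 345427.667.
Standard quotas: P6 1.3125, P3 3.2471, P7 1.4403.
Lower quotas: P6 1, P3 3, P7 1 (sum 5, leaving 1 seat).
Remainders in descending order: P7 0.4403, P6 0.3125, P3 0.2471.
The surplus seat goes to P7.

P6 1, P3 3, P7 2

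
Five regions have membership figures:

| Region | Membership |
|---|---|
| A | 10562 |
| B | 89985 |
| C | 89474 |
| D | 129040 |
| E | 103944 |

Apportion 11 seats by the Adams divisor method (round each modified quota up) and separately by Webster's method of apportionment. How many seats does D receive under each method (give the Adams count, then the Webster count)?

3 and 4

Adams: A 1, B 2, C 2, D 3, E 3.
Webster: A 0, B 2, C 2, D 4, E 3.
D gets 3 under Adams and 4 under Webster.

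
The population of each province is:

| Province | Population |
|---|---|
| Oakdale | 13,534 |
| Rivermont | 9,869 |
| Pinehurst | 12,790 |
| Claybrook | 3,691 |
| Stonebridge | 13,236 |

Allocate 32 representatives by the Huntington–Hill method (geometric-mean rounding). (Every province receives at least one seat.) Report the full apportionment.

Oakdale=8, Rivermont=6, Pinehurst=8, Claybrook=2, Stonebridge=8

With divisor 1652: modified quotas Oakdale 8.192, Rivermont 5.974, Pinehurst 7.742, Claybrook 2.234, Stonebridge 8.012.
Geometric-mean thresholds: Oakdale √(8·9)=8.485, Rivermont √(5·6)=5.477, Pinehurst √(7·8)=7.483, Claybrook √(2·3)=2.449, Stonebridge √(8·9)=8.485.
Each quota rounded against its threshold gives Oakdale 8, Rivermont 6, Pinehurst 8, Claybrook 2, Stonebridge 8 (total 32).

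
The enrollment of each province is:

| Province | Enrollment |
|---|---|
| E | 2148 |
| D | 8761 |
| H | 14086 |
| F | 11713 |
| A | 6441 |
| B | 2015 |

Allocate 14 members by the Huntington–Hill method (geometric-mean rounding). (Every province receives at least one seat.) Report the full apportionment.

E=1; D=3; H=4; F=3; A=2; B=1

With divisor 3479: modified quotas E 0.617, D 2.518, H 4.049, F 3.367, A 1.851, B 0.579.
Geometric-mean thresholds: E (min 1), D √(2·3)=2.449, H √(4·5)=4.472, F √(3·4)=3.464, A √(1·2)=1.414, B (min 1).
Each quota rounded against its threshold gives E 1, D 3, H 4, F 3, A 2, B 1 (total 14).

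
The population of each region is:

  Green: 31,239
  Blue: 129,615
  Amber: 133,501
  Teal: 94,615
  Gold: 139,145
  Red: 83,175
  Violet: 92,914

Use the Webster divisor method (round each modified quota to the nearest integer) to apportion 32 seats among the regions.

Green 1, Blue 6, Amber 6, Teal 4, Gold 7, Red 4, Violet 4

Standard divisor 704204/32 ≈ 22006.375; standard quotas: Green 1.420, Blue 5.890, Amber 6.066, Teal 4.299, Gold 6.323, Red 3.780, Violet 4.222.
Rounding to the nearest integer gives 1, 6, 6, 4, 6, 4, 4 = 31 seats, so the divisor must be adjusted.
With modified divisor 21200: modified quotas Green 1.474, Blue 6.114, Amber 6.297, Teal 4.463, Gold 6.563, Red 3.923, Violet 4.383.
Rounding to the nearest integer: Green 1, Blue 6, Amber 6, Teal 4, Gold 7, Red 4, Violet 4 (total 32).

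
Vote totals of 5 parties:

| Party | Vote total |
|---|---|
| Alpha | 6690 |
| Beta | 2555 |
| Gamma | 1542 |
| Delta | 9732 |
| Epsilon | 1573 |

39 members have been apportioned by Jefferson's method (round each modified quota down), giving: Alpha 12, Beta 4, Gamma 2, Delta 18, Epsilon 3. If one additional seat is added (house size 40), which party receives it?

Priority for the next seat is population ÷ (current seats + 1).
Priorities: Alpha 514.615, Beta 511.000, Gamma 514.000, Delta 512.211, Epsilon 393.250.
Highest priority: Alpha.

Alpha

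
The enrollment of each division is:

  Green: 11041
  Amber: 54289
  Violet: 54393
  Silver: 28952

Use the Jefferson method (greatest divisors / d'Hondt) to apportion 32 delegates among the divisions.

Standard divisor 148675/32 ≈ 4646.094; standard quotas: Green 2.376, Amber 11.685, Violet 11.707, Silver 6.231.
Rounding down gives 2, 11, 11, 6 = 30 seats, so the divisor must be adjusted.
With modified divisor 4400: modified quotas Green 2.509, Amber 12.338, Violet 12.362, Silver 6.580.
Rounding down: Green 2, Amber 12, Violet 12, Silver 6 (total 32).

Green=2, Amber=12, Violet=12, Silver=6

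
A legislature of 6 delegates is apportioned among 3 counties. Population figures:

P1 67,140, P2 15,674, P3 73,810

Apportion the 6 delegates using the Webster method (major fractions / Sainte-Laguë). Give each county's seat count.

P1: 2, P2: 1, P3: 3

Standard divisor 156624/6 ≈ 26104; standard quotas: P1 2.572, P2 0.600, P3 2.828.
Rounding to the nearest integer gives 3, 1, 3 = 7 seats, so the divisor must be adjusted.
With modified divisor 28200: modified quotas P1 2.381, P2 0.556, P3 2.617.
Rounding to the nearest integer: P1 2, P2 1, P3 3 (total 6).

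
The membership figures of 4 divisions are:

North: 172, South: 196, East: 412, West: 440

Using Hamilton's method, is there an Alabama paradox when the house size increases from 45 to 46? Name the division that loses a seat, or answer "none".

At 45 seats: North 7, South 7, East 15, West 16.
At 46 seats: North 6, South 7, East 16, West 17.
North drops from 7 to 6.

North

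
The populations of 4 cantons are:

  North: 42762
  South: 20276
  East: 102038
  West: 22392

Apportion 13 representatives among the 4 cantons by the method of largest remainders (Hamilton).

Total 187468; standard divisor 187468/13 ≈ 14420.615.
Standard quotas: North 2.9653, South 1.4060, East 7.0758, West 1.5528.
Lower quotas: North 2, South 1, East 7, West 1 (sum 11, leaving 2 seats).
Remainders in descending order: North 0.9653, West 0.5528, South 0.4060, East 0.0758.
The surplus seats go to North, West.

North 3; South 1; East 7; West 2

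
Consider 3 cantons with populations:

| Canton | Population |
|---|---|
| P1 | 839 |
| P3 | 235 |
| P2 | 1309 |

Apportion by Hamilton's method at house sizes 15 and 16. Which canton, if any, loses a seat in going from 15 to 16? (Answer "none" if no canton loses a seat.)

P3

At 15 seats: P1 5, P3 2, P2 8.
At 16 seats: P1 6, P3 1, P2 9.
P3 drops from 2 to 1.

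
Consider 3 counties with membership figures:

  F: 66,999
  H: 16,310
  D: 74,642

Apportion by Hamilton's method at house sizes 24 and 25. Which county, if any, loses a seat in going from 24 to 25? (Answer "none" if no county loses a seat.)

H

At 24 seats: F 10, H 3, D 11.
At 25 seats: F 11, H 2, D 12.
H drops from 3 to 2.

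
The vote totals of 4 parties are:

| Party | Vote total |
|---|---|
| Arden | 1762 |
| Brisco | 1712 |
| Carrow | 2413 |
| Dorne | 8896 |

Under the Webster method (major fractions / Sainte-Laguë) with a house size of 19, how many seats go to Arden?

Standard divisor 14783/19 ≈ 778.053; standard quotas: Arden 2.265, Brisco 2.200, Carrow 3.101, Dorne 11.434.
Rounding to the nearest integer gives 2, 2, 3, 11 = 18 seats, so the divisor must be adjusted.
With modified divisor 740: modified quotas Arden 2.381, Brisco 2.314, Carrow 3.261, Dorne 12.022.
Rounding to the nearest integer: Arden 2, Brisco 2, Carrow 3, Dorne 12 (total 19).
Arden receives 2.

2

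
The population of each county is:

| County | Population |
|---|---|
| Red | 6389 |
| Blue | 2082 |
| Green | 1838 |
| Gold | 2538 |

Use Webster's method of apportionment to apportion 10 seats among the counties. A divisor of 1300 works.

With modified divisor 1300: modified quotas Red 4.915, Blue 1.602, Green 1.414, Gold 1.952.
Rounding to the nearest integer: Red 5, Blue 2, Green 1, Gold 2 (total 10).

Red: 5; Blue: 2; Green: 1; Gold: 2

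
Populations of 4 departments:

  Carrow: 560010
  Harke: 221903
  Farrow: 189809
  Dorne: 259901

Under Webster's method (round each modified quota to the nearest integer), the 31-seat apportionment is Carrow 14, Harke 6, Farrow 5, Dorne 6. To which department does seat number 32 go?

Dorne

Priority for the next seat is population ÷ (current seats + 0.5).
Priorities: Carrow 38621.379, Harke 34138.923, Farrow 34510.727, Dorne 39984.769.
Highest priority: Dorne.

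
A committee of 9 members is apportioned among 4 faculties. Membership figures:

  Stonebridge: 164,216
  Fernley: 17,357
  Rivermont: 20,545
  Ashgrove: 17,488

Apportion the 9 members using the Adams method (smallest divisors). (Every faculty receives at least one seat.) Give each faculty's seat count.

Stonebridge 6, Fernley 1, Rivermont 1, Ashgrove 1

Standard divisor 219606/9 ≈ 24400.667; standard quotas: Stonebridge 6.730, Fernley 0.711, Rivermont 0.842, Ashgrove 0.717.
Rounding up gives 7, 1, 1, 1 = 10 seats, so the divisor must be adjusted.
With modified divisor 30100: modified quotas Stonebridge 5.456, Fernley 0.577, Rivermont 0.683, Ashgrove 0.581.
Rounding up: Stonebridge 6, Fernley 1, Rivermont 1, Ashgrove 1 (total 9).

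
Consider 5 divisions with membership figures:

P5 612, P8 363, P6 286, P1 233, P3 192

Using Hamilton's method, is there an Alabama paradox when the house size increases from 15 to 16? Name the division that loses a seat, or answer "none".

At 15 seats: P5 5, P8 3, P6 3, P1 2, P3 2.
At 16 seats: P5 6, P8 3, P6 3, P1 2, P3 2.
No division's allocation decreased.

none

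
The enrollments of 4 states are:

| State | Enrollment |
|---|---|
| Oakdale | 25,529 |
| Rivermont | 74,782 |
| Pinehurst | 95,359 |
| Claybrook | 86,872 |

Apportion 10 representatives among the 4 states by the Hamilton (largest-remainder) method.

Oakdale: 1, Rivermont: 3, Pinehurst: 3, Claybrook: 3

Standard divisor: 282542 ÷ 10 ≈ 28254.2.
Standard quotas: Oakdale 0.9035, Rivermont 2.6468, Pinehurst 3.3750, Claybrook 3.0747.
Lower quotas: Oakdale 0, Rivermont 2, Pinehurst 3, Claybrook 3 (sum 8, leaving 2 seats).
Remainders in descending order: Oakdale 0.9035, Rivermont 0.6468, Pinehurst 0.3750, Claybrook 0.0747.
The surplus seats go to Oakdale, Rivermont.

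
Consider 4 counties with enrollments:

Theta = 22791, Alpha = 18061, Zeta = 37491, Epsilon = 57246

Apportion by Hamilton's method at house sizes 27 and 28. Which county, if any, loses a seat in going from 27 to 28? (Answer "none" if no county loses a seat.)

Theta

At 27 seats: Theta 5, Alpha 4, Zeta 7, Epsilon 11.
At 28 seats: Theta 4, Alpha 4, Zeta 8, Epsilon 12.
Theta drops from 5 to 4.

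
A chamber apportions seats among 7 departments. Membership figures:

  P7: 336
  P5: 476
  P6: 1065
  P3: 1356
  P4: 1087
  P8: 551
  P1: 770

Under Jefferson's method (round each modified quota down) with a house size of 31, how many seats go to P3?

Standard divisor 5641/31 ≈ 181.968; standard quotas: P7 1.846, P5 2.616, P6 5.853, P3 7.452, P4 5.974, P8 3.028, P1 4.232.
Rounding down gives 1, 2, 5, 7, 5, 3, 4 = 27 seats, so the divisor must be adjusted.
With modified divisor 160: modified quotas P7 2.100, P5 2.975, P6 6.656, P3 8.475, P4 6.794, P8 3.444, P1 4.812.
Rounding down: P7 2, P5 2, P6 6, P3 8, P4 6, P8 3, P1 4 (total 31).
P3 receives 8.

8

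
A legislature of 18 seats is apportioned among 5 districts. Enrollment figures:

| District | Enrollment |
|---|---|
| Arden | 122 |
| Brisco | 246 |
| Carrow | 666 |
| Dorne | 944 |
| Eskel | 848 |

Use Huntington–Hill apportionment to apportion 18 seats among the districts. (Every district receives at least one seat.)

Arden 1, Brisco 2, Carrow 4, Dorne 6, Eskel 5

With divisor 164: modified quotas Arden 0.744, Brisco 1.500, Carrow 4.061, Dorne 5.756, Eskel 5.171.
Geometric-mean thresholds: Arden (min 1), Brisco √(1·2)=1.414, Carrow √(4·5)=4.472, Dorne √(5·6)=5.477, Eskel √(5·6)=5.477.
Each quota rounded against its threshold gives Arden 1, Brisco 2, Carrow 4, Dorne 6, Eskel 5 (total 18).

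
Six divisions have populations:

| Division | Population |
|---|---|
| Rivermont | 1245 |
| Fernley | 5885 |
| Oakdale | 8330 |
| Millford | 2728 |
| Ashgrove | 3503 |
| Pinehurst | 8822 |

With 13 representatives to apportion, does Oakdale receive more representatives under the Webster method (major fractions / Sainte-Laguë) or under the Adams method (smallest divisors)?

Webster: Rivermont 1, Fernley 2, Oakdale 4, Millford 1, Ashgrove 1, Pinehurst 4.
Adams: Rivermont 1, Fernley 3, Oakdale 3, Millford 1, Ashgrove 2, Pinehurst 3.
Oakdale gets 4 under Webster and 3 under Adams.

Webster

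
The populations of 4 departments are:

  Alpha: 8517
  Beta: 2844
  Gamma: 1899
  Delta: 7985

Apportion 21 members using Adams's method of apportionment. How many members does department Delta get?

Standard divisor 21245/21 ≈ 1011.667; standard quotas: Alpha 8.419, Beta 2.811, Gamma 1.877, Delta 7.893.
Rounding up gives 9, 3, 2, 8 = 22 seats, so the divisor must be adjusted.
With modified divisor 1100: modified quotas Alpha 7.743, Beta 2.585, Gamma 1.726, Delta 7.259.
Rounding up: Alpha 8, Beta 3, Gamma 2, Delta 8 (total 21).
Delta receives 8.

8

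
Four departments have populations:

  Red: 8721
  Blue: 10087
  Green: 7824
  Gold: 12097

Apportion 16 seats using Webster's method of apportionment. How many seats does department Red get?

Standard divisor 38729/16 ≈ 2420.562; standard quotas: Red 3.603, Blue 4.167, Green 3.232, Gold 4.998.
Rounding to the nearest integer gives Red 4, Blue 4, Green 3, Gold 5 — total 16, matching the house size, so no adjustment is needed.
Red receives 4.

4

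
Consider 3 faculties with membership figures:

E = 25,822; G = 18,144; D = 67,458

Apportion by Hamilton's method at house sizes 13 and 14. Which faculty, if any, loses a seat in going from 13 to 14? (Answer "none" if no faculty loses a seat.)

At 13 seats: E 3, G 2, D 8.
At 14 seats: E 3, G 2, D 9.
No faculty's allocation decreased.

none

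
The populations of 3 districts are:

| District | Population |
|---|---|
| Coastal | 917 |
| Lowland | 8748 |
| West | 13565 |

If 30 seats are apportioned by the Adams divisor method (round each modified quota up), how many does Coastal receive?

Standard divisor 23230/30 ≈ 774.333; standard quotas: Coastal 1.184, Lowland 11.297, West 17.518.
Rounding up gives 2, 12, 18 = 32 seats, so the divisor must be adjusted.
With modified divisor 800: modified quotas Coastal 1.146, Lowland 10.935, West 16.956.
Rounding up: Coastal 2, Lowland 11, West 17 (total 30).
Coastal receives 2.

2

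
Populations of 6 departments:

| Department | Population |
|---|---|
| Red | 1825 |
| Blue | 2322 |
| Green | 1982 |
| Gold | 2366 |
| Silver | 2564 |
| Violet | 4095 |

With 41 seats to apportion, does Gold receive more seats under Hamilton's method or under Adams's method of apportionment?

Hamilton: Red 5, Blue 6, Green 5, Gold 7, Silver 7, Violet 11.
Adams: Red 5, Blue 6, Green 6, Gold 6, Silver 7, Violet 11.
Gold gets 7 under Hamilton and 6 under Adams.

Hamilton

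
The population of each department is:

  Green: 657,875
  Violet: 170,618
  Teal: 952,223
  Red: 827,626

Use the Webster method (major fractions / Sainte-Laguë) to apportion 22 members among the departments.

Standard divisor 2608342/22 ≈ 118561; standard quotas: Green 5.549, Violet 1.439, Teal 8.032, Red 6.981.
Rounding to the nearest integer gives Green 6, Violet 1, Teal 8, Red 7 — total 22, matching the house size, so no adjustment is needed.

Green: 6, Violet: 1, Teal: 8, Red: 7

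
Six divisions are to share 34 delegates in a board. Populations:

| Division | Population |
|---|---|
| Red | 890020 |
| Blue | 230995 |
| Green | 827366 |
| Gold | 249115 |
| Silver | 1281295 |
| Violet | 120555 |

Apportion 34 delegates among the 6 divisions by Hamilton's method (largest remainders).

Total 3599346; standard divisor 3599346/34 ≈ 105863.118.
Standard quotas: Red 8.4073, Blue 2.1820, Green 7.8154, Gold 2.3532, Silver 12.1033, Violet 1.1388.
Lower quotas: Red 8, Blue 2, Green 7, Gold 2, Silver 12, Violet 1 (sum 32, leaving 2 seats).
Remainders in descending order: Green 0.8154, Red 0.4073, Gold 0.3532, Blue 0.1820, Violet 0.1388, Silver 0.1033.
The surplus seats go to Green, Red.

Red=9; Blue=2; Green=8; Gold=2; Silver=12; Violet=1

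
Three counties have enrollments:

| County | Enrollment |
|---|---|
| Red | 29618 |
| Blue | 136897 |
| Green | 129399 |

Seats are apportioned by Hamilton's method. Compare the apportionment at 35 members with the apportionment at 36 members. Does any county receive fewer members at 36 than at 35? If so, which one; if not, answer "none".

At 35 seats: Red 4, Blue 16, Green 15.
At 36 seats: Red 3, Blue 17, Green 16.
Red drops from 4 to 3.

Red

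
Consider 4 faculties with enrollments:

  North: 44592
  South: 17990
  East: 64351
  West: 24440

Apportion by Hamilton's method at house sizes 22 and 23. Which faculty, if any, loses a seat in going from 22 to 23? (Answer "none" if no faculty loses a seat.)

At 22 seats: North 6, South 3, East 9, West 4.
At 23 seats: North 7, South 3, East 10, West 3.
West drops from 4 to 3.

West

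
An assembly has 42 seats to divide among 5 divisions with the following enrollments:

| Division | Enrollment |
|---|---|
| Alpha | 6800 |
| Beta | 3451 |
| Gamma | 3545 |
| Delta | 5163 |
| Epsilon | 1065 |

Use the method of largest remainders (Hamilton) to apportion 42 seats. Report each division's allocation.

Alpha 14; Beta 7; Gamma 8; Delta 11; Epsilon 2

Total 20024; standard divisor 20024/42 ≈ 476.762.
Standard quotas: Alpha 14.2629, Beta 7.2384, Gamma 7.4356, Delta 10.8293, Epsilon 2.2338.
Lower quotas: Alpha 14, Beta 7, Gamma 7, Delta 10, Epsilon 2 (sum 40, leaving 2 seats).
Remainders in descending order: Delta 0.8293, Gamma 0.4356, Alpha 0.2629, Beta 0.2384, Epsilon 0.2338.
The surplus seats go to Delta, Gamma.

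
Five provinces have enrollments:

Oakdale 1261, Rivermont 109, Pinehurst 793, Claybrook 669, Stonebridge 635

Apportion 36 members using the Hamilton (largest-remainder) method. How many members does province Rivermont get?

1

Total 3467; standard divisor 3467/36 ≈ 96.306.
Standard quotas: Oakdale 13.094, Rivermont 1.132, Pinehurst 8.234, Claybrook 6.947, Stonebridge 6.594.
Lower quotas: Oakdale 13, Rivermont 1, Pinehurst 8, Claybrook 6, Stonebridge 6 (sum 34, leaving 2 seats).
Remainders in descending order: Claybrook 0.947, Stonebridge 0.594, Pinehurst 0.234, Rivermont 0.132, Oakdale 0.094.
Largest remainders: Claybrook, Stonebridge receive the extra seats.
Rivermont receives 1.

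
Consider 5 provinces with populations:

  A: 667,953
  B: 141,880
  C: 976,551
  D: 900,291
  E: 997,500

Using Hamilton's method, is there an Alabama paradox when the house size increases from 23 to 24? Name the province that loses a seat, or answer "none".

none

At 23 seats: A 4, B 1, C 6, D 6, E 6.
At 24 seats: A 4, B 1, C 6, D 6, E 7.
No province's allocation decreased.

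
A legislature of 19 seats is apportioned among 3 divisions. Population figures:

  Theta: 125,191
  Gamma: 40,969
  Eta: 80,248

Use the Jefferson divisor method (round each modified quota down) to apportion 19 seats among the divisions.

Standard divisor 246408/19 ≈ 12968.842; standard quotas: Theta 9.653, Gamma 3.159, Eta 6.188.
Rounding down gives 9, 3, 6 = 18 seats, so the divisor must be adjusted.
With modified divisor 12000: modified quotas Theta 10.433, Gamma 3.414, Eta 6.687.
Rounding down: Theta 10, Gamma 3, Eta 6 (total 19).

Theta: 10, Gamma: 3, Eta: 6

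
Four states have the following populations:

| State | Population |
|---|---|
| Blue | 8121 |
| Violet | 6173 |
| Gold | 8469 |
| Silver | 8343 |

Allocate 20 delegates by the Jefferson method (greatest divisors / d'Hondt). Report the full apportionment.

Blue: 5; Violet: 4; Gold: 6; Silver: 5

Standard divisor 31106/20 ≈ 1555.3; standard quotas: Blue 5.222, Violet 3.969, Gold 5.445, Silver 5.364.
Rounding down gives 5, 3, 5, 5 = 18 seats, so the divisor must be adjusted.
With modified divisor 1400: modified quotas Blue 5.801, Violet 4.409, Gold 6.049, Silver 5.959.
Rounding down: Blue 5, Violet 4, Gold 6, Silver 5 (total 20).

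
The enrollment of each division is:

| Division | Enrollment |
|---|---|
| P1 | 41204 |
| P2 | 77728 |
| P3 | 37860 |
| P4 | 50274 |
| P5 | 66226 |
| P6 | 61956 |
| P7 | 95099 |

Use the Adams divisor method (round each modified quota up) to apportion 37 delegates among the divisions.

P1: 4, P2: 7, P3: 3, P4: 4, P5: 6, P6: 5, P7: 8

Standard divisor 430347/37 ≈ 11631; standard quotas: P1 3.543, P2 6.683, P3 3.255, P4 4.322, P5 5.694, P6 5.327, P7 8.176.
Rounding up gives 4, 7, 4, 5, 6, 6, 9 = 41 seats, so the divisor must be adjusted.
With modified divisor 12800: modified quotas P1 3.219, P2 6.072, P3 2.958, P4 3.928, P5 5.174, P6 4.840, P7 7.430.
Rounding up: P1 4, P2 7, P3 3, P4 4, P5 6, P6 5, P7 8 (total 37).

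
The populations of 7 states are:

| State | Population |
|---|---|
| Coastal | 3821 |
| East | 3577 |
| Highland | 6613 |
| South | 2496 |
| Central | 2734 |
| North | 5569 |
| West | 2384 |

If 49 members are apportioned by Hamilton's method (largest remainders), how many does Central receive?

5

Total 27194; standard divisor 27194/49 ≈ 554.98.
Standard quotas: Coastal 6.8849, East 6.4453, Highland 11.9158, South 4.4975, Central 4.9263, North 10.0346, West 4.2957.
Lower quotas: Coastal 6, East 6, Highland 11, South 4, Central 4, North 10, West 4 (sum 45, leaving 4 seats).
Remainders in descending order: Central 0.9263, Highland 0.9158, Coastal 0.8849, South 0.4975, East 0.4453, West 0.2957, North 0.0346.
Largest remainders: Central, Highland, Coastal, South receive the extra seats.
Central receives 5.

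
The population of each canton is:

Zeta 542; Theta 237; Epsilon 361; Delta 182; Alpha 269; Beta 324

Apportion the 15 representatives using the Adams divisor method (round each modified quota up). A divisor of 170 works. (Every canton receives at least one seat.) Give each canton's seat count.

With modified divisor 170: modified quotas Zeta 3.188, Theta 1.394, Epsilon 2.124, Delta 1.071, Alpha 1.582, Beta 1.906.
Rounding up: Zeta 4, Theta 2, Epsilon 3, Delta 2, Alpha 2, Beta 2 (total 15).

Zeta 4, Theta 2, Epsilon 3, Delta 2, Alpha 2, Beta 2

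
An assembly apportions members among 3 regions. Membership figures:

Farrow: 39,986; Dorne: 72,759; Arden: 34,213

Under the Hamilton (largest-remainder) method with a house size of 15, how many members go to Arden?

The standard divisor is 146958/15 ≈ 9797.2.
Standard quotas: Farrow 4.0814, Dorne 7.4265, Arden 3.4921.
Lower quotas: Farrow 4, Dorne 7, Arden 3 (sum 14, leaving 1 seat).
Remainders in descending order: Arden 0.4921, Dorne 0.4265, Farrow 0.0814.
Largest remainder: Arden receives the extra seat.
Arden receives 4.

4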